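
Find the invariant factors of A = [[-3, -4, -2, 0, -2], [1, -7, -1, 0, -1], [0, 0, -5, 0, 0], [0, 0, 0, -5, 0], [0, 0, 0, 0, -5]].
x + 5, x + 5, x + 5, (x + 5)^2

The Jordan structure of A has elementary divisors (x + 5)^2, (x + 5), (x + 5), (x + 5). Arranging the block sizes at each eigenvalue in decreasing order and taking row products gives the invariant factors.

Invariant factors (smallest first, each dividing the next): x + 5, x + 5, x + 5, (x + 5)^2.

Check: the last factor (x + 5)^2 is the minimal polynomial, and the product (x + 5)^5 is the characteristic polynomial.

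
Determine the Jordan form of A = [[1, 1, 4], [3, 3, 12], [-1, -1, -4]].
The characteristic polynomial is det(xI - A) = x^3, so the eigenvalues are 0 (algebraic multiplicity 3).

For λ = 0: rank(A) = 1, rank(A^2) = 0. The eigenspace has dimension 3 - 1 = 2, so there are 2 Jordan blocks; the rank sequence gives block sizes [2, 1].

Assembling the blocks gives the Jordan form J above.

J = [[0, 1, 0], [0, 0, 0], [0, 0, 0]]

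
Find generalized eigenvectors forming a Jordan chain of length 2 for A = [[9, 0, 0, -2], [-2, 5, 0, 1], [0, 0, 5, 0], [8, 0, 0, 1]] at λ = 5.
We seek v_1 ∈ ker((A - 5I)^2) \ ker(A - 5I), then set v_{i+1} = (A - 5I) v_i.

One such chain is v_1 = [[0, 0, 0, 1]]^T, v_2 = [[-2, 1, 0, -4]]^T. Check: (A - 5I) v_2 = [[0, 0, 0, 0]]^T = 0.

v_1 = [[0, 0, 0, 1]]^T, v_2 = [[-2, 1, 0, -4]]^T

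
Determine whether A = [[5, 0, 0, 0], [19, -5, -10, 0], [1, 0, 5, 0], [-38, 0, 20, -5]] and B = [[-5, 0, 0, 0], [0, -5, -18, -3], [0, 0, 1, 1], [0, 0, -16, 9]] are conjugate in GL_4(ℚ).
Two matrices over a field are similar if and only if they have the same invariant factors.

Both A and B have characteristic polynomial (x - 5)^2(x + 5)^2 and minimal polynomial (x - 5)^2(x + 5). Computing further, both have invariant factors x + 5, (x - 5)^2(x + 5). Hence A and B are similar.

Yes.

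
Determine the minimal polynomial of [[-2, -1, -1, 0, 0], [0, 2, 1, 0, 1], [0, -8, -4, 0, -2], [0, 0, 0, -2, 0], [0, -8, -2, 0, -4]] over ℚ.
The characteristic polynomial factors as (x + 2)^5. The minimal polynomial is ∏(x - λ)^{k_λ} where k_λ is the size of the largest Jordan block at λ.

For λ = -2: rank(A + 2I) = 2, and the largest Jordan block has size 3 (the smallest k with rank((A + 2I)^k) = rank((A + 2I)^(k+1))).

So m_A(x) = (x + 2)^3.

m_A(x) = (x + 2)^3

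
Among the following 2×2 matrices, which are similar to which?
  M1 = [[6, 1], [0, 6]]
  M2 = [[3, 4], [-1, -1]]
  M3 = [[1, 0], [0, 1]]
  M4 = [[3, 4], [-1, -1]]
3 classes: {M1}, {M2, M4}, {M3}

Characteristic polynomials: χ_{M1} = (x - 6)^2, χ_{M2} = (x - 1)^2, χ_{M3} = (x - 1)^2, χ_{M4} = (x - 1)^2.

{M1}: invariant factors (x - 6)^2.

{M2, M4}: invariant factors (x - 1)^2.

{M3}: invariant factors x - 1, x - 1.

Matrices are similar if and only if their invariant-factor lists agree; the partition into similarity classes is {M1}, {M2, M4}, {M3}.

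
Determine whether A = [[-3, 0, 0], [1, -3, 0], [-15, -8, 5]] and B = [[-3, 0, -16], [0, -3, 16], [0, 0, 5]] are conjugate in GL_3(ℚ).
Both have characteristic polynomial (x - 5)(x + 3)^2, but the minimal polynomial of A is (x - 5)(x + 3)^2 while the minimal polynomial of B is (x - 5)(x + 3). The minimal polynomial is a similarity invariant, so A and B are not similar.

No.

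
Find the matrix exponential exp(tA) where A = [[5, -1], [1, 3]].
e^{tA} = [[(t + 1)*e^{4*t}, -t*e^{4*t}], [t*e^{4*t}, (1 - t)*e^{4*t}]]

A has Jordan form J = [[4, 1], [0, 4]] with A = PJP^{-1}, so e^{tA} = P e^{tJ} P^{-1}.

For a Jordan block J_k(λ), e^{tJ_k(λ)} = e^{λt} · (I + tN + t^2 N^2/2! + ... + t^{k-1} N^{k-1}/(k-1)!) where N is the nilpotent superdiagonal part.

Assembling the blocks and conjugating back gives the entries of e^{tA} as shown above.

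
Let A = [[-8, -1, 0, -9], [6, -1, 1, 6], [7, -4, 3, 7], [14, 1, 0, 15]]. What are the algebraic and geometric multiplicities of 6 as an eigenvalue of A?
algebraic multiplicity 1, geometric multiplicity 1

The characteristic polynomial is (x - 6)(x - 1)^3, so the factor x - 6 appears with exponent 1: the algebraic multiplicity is 1.

rank(A - 6I) = 3, so the eigenspace has dimension 4 - 3 = 1: the geometric multiplicity is 1.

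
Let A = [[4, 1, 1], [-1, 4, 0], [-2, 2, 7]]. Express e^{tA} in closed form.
A has Jordan form J = [[5, 1, 0], [0, 5, 1], [0, 0, 5]] with A = PJP^{-1}, so e^{tA} = P e^{tJ} P^{-1}.

For a Jordan block J_k(λ), e^{tJ_k(λ)} = e^{λt} · (I + tN + t^2 N^2/2! + ... + t^{k-1} N^{k-1}/(k-1)!) where N is the nilpotent superdiagonal part.

Assembling the blocks and conjugating back gives the entries of e^{tA} as shown above.

e^{tA} = [[(-t^2 - t + 1)*e^{5*t}, t*e^{5*t}, t*(t + 2)*e^{5*t}/2], [t*(t - 1)*e^{5*t}, (1 - t)*e^{5*t}, -t^2*e^{5*t}/2], [2*t*(-t - 1)*e^{5*t}, 2*t*e^{5*t}, (t^2 + 2*t + 1)*e^{5*t}]]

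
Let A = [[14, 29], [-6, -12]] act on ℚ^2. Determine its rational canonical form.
R = [[0, -6], [1, 2]]

The invariant factors of A (the non-unit diagonal entries of the Smith normal form of xI - A over ℚ[x]) are x^2 - 2x + 6, each dividing the next. The characteristic polynomial is their product, x^2 - 2x + 6.

The rational canonical form is the block-diagonal matrix of companion matrices C(f_i):
R = [[0, -6], [1, 2]].

Note the characteristic polynomial does not split into linear factors over ℚ, so A has no Jordan form over ℚ; the rational canonical form exists over any field.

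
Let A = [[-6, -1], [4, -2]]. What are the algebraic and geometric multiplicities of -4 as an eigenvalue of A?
algebraic multiplicity 2, geometric multiplicity 1

The characteristic polynomial is (x + 4)^2, so the factor x + 4 appears with exponent 2: the algebraic multiplicity is 2.

rank(A + 4I) = 1, so the eigenspace has dimension 2 - 1 = 1: the geometric multiplicity is 1.

Since 1 < 2, A is not diagonalizable.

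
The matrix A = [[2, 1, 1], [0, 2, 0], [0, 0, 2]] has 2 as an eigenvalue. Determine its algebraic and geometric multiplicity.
algebraic multiplicity 3, geometric multiplicity 2

The characteristic polynomial is (x - 2)^3, so the factor x - 2 appears with exponent 3: the algebraic multiplicity is 3.

rank(A - 2I) = 1, so the eigenspace has dimension 3 - 1 = 2: the geometric multiplicity is 2.

Since 2 < 3, A is not diagonalizable.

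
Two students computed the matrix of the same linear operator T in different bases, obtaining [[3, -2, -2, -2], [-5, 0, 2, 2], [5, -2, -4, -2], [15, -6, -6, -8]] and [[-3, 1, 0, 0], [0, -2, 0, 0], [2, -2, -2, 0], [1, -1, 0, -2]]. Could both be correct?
Two matrices over a field are similar if and only if they have the same invariant factors.

Both A and B have characteristic polynomial (x + 2)^3(x + 3) and minimal polynomial (x + 2)(x + 3). Computing further, both have invariant factors x + 2, x + 2, (x + 2)(x + 3). Hence A and B are similar.

Yes.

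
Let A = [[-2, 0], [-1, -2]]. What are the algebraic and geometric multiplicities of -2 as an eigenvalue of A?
The characteristic polynomial is (x + 2)^2, so the factor x + 2 appears with exponent 2: the algebraic multiplicity is 2.

rank(A + 2I) = 1, so the eigenspace has dimension 2 - 1 = 1: the geometric multiplicity is 1.

Since 1 < 2, A is not diagonalizable.

algebraic multiplicity 2, geometric multiplicity 1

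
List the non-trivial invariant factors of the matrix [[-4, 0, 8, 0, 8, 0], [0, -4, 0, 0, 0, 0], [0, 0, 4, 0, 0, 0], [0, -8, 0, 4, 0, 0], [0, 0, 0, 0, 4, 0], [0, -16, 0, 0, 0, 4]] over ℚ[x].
The Jordan structure of A has elementary divisors (x + 4), (x + 4), (x - 4), (x - 4), (x - 4), (x - 4). Arranging the block sizes at each eigenvalue in decreasing order and taking row products gives the invariant factors.

Invariant factors (smallest first, each dividing the next): x - 4, x - 4, (x - 4)(x + 4), (x - 4)(x + 4).

Check: the last factor (x - 4)(x + 4) is the minimal polynomial, and the product (x - 4)^4(x + 4)^2 is the characteristic polynomial.

x - 4, x - 4, (x - 4)(x + 4), (x - 4)(x + 4)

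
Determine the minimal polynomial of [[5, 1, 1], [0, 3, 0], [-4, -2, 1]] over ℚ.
m_A(x) = (x - 3)^2

The characteristic polynomial factors as (x - 3)^3. The minimal polynomial is ∏(x - λ)^{k_λ} where k_λ is the size of the largest Jordan block at λ.

For λ = 3: rank(A - 3I) = 1, and the largest Jordan block has size 2 (the smallest k with rank((A - 3I)^k) = rank((A - 3I)^(k+1))).

So m_A(x) = (x - 3)^2.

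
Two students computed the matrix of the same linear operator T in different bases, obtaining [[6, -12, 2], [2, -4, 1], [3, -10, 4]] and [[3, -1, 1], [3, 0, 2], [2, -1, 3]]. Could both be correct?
Two matrices over a field are similar if and only if they have the same invariant factors.

Both A and B have characteristic polynomial (x - 2)^3 and minimal polynomial (x - 2)^3. Computing further, both have invariant factors (x - 2)^3. Hence A and B are similar.

Yes.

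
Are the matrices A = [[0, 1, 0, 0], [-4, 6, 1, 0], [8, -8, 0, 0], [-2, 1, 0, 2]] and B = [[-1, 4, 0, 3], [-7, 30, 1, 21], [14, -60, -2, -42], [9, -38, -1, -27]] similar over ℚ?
trace(A) = 8 but trace(B) = 0. The trace is a similarity invariant, so A and B are not similar.

No.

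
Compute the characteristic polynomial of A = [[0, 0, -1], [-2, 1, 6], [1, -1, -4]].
xI - A = [[x, 0, 1], [2, x - 1, -6], [-1, 1, x + 4]].

Expanding det(xI - A) along the first row:
det(xI - A) = + (x)·det([[x - 1, -6], [1, x + 4]]) - (0)·det([[2, -6], [-1, x + 4]]) + (1)·det([[2, x - 1], [-1, 1]]).

Evaluating gives χ_A(x) = x^3 + 3x^2 + 3x + 1 = (x + 1)^3.

χ_A(x) = (x + 1)^3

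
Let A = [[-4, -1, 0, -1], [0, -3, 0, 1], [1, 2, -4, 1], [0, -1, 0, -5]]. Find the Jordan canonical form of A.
The characteristic polynomial is det(xI - A) = (x + 4)^4, so the eigenvalues are -4 (algebraic multiplicity 4).

For λ = -4: rank(A + 4I) = 2, rank((A + 4I)^2) = 0. The eigenspace has dimension 4 - 2 = 2, so there are 2 Jordan blocks; the rank sequence gives block sizes [2, 2].

Assembling the blocks gives the Jordan form J above.

J = [[-4, 1, 0, 0], [0, -4, 0, 0], [0, 0, -4, 1], [0, 0, 0, -4]]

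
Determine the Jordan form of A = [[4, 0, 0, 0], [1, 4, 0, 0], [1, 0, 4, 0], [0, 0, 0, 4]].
The characteristic polynomial is det(xI - A) = (x - 4)^4, so the eigenvalues are 4 (algebraic multiplicity 4).

For λ = 4: rank(A - 4I) = 1, rank((A - 4I)^2) = 0. The eigenspace has dimension 4 - 1 = 3, so there are 3 Jordan blocks; the rank sequence gives block sizes [2, 1, 1].

Assembling the blocks gives the Jordan form J above.

J = [[4, 1, 0, 0], [0, 4, 0, 0], [0, 0, 4, 0], [0, 0, 0, 4]]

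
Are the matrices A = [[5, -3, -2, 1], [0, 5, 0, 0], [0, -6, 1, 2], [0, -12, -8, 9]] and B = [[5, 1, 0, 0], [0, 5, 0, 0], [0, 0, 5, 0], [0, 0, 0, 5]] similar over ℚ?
Yes.

Two matrices over a field are similar if and only if they have the same invariant factors.

Both A and B have characteristic polynomial (x - 5)^4 and minimal polynomial (x - 5)^2. Computing further, both have invariant factors x - 5, x - 5, (x - 5)^2. Hence A and B are similar.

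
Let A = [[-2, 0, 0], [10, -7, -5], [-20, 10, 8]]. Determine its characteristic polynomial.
xI - A = [[x + 2, 0, 0], [-10, x + 7, 5], [20, -10, x - 8]].

Expanding det(xI - A) along the first row:
det(xI - A) = + (x + 2)·det([[x + 7, 5], [-10, x - 8]]) - (0)·det([[-10, 5], [20, x - 8]]) + (0)·det([[-10, x + 7], [20, -10]]).

Evaluating gives χ_A(x) = x^3 + x^2 - 8x - 12 = (x - 3)(x + 2)^2.

χ_A(x) = (x - 3)(x + 2)^2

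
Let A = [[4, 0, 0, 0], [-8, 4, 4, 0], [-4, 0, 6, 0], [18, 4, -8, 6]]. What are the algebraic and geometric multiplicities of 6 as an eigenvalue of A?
The characteristic polynomial is (x - 6)^2(x - 4)^2, so the factor x - 6 appears with exponent 2: the algebraic multiplicity is 2.

rank(A - 6I) = 2, so the eigenspace has dimension 4 - 2 = 2: the geometric multiplicity is 2.

algebraic multiplicity 2, geometric multiplicity 2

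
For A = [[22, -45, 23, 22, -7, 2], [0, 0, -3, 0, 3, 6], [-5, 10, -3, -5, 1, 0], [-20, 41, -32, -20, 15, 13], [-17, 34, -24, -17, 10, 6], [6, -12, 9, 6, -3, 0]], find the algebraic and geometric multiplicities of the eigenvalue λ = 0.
The characteristic polynomial is x^3(x - 3)^3, so the factor x appears with exponent 3: the algebraic multiplicity is 3.

rank(A) = 4, so the eigenspace has dimension 6 - 4 = 2: the geometric multiplicity is 2.

Since 2 < 3, A is not diagonalizable.

algebraic multiplicity 3, geometric multiplicity 2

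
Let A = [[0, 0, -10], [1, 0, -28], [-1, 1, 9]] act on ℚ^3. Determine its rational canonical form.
R = [[0, 0, -10], [1, 0, -18], [0, 1, 9]]

The invariant factors of A (the non-unit diagonal entries of the Smith normal form of xI - A over ℚ[x]) are (x - 5)(x^2 - 4x - 2), each dividing the next. The characteristic polynomial is their product, (x - 5)(x^2 - 4x - 2).

The rational canonical form is the block-diagonal matrix of companion matrices C(f_i):
R = [[0, 0, -10], [1, 0, -18], [0, 1, 9]].

Note the characteristic polynomial does not split into linear factors over ℚ, so A has no Jordan form over ℚ; the rational canonical form exists over any field.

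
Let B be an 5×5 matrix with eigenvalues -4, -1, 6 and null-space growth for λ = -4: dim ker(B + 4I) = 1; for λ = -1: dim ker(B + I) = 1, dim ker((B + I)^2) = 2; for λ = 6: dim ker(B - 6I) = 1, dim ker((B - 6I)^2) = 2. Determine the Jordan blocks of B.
λ = -4: successive nullity increments [1] count blocks of size ≥ k; block sizes are [1].
λ = -1: successive nullity increments [1, 1] count blocks of size ≥ k; block sizes are [2].
λ = 6: successive nullity increments [1, 1] count blocks of size ≥ k; block sizes are [2].

Jordan blocks: (-4, 1), (-1, 2), (6, 2)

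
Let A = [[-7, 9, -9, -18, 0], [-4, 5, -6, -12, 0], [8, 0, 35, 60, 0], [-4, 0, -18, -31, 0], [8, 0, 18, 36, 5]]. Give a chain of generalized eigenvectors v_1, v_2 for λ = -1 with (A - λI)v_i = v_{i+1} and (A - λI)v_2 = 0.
We seek v_1 ∈ ker((A + I)^2) \ ker(A + I), then set v_{i+1} = (A + I) v_i.

One such chain is v_1 = [[2, 1, -2, 1, -2]]^T, v_2 = [[-3, -2, 4, -2, 4]]^T. Check: (A + I) v_2 = [[0, 0, 0, 0, 0]]^T = 0.

v_1 = [[2, 1, -2, 1, -2]]^T, v_2 = [[-3, -2, 4, -2, 4]]^T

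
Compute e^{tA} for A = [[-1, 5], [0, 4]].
A has Jordan form J = [[-1, 0], [0, 4]] with A = PJP^{-1}, so e^{tA} = P e^{tJ} P^{-1}.

For a Jordan block J_k(λ), e^{tJ_k(λ)} = e^{λt} · (I + tN + t^2 N^2/2! + ... + t^{k-1} N^{k-1}/(k-1)!) where N is the nilpotent superdiagonal part.

Assembling the blocks and conjugating back gives the entries of e^{tA} as shown above.

e^{tA} = [[e^{-t}, (e^{5*t} - 1)*e^{-t}], [0, e^{4*t}]]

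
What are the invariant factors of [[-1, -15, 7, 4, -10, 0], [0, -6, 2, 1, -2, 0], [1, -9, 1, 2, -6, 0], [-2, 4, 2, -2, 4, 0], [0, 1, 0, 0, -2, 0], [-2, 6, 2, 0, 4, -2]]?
The Jordan structure of A has elementary divisors (x + 2)^3, (x + 2)^2, (x + 2). Arranging the block sizes at each eigenvalue in decreasing order and taking row products gives the invariant factors.

Invariant factors (smallest first, each dividing the next): x + 2, (x + 2)^2, (x + 2)^3.

Check: the last factor (x + 2)^3 is the minimal polynomial, and the product (x + 2)^6 is the characteristic polynomial.

x + 2, (x + 2)^2, (x + 2)^3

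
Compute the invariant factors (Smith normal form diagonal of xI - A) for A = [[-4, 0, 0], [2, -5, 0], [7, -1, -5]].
The Jordan structure of A has elementary divisors (x + 5)^2, (x + 4). Arranging the block sizes at each eigenvalue in decreasing order and taking row products gives the invariant factors.

Invariant factors (smallest first, each dividing the next): (x + 4)(x + 5)^2.

Check: the last factor (x + 4)(x + 5)^2 is the minimal polynomial, and the product (x + 4)(x + 5)^2 is the characteristic polynomial.

(x + 4)(x + 5)^2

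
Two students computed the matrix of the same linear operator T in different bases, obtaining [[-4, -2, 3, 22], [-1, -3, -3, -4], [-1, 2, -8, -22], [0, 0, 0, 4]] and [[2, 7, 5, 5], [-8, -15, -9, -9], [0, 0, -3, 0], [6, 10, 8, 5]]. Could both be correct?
No.

χ_A(x) = (x - 4)(x + 5)^3 but χ_B(x) = (x + 2)(x + 3)^3. The characteristic polynomial is a similarity invariant, so A and B are not similar.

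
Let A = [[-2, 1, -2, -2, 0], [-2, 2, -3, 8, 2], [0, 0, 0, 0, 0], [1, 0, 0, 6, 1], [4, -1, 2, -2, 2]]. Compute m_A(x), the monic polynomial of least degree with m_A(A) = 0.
m_A(x) = x^3(x - 4)^2

The characteristic polynomial factors as x^3(x - 4)^2. The minimal polynomial is ∏(x - λ)^{k_λ} where k_λ is the size of the largest Jordan block at λ.

For λ = 0: rank(A) = 4, and the largest Jordan block has size 3 (the smallest k with rank(A^k) = rank(A^(k+1))).
For λ = 4: rank(A - 4I) = 4, and the largest Jordan block has size 2 (the smallest k with rank((A - 4I)^k) = rank((A - 4I)^(k+1))).

So m_A(x) = x^3(x - 4)^2.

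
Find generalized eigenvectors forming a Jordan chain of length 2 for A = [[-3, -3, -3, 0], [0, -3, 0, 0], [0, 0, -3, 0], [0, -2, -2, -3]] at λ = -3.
We seek v_1 ∈ ker((A + 3I)^2) \ ker(A + 3I), then set v_{i+1} = (A + 3I) v_i.

One such chain is v_1 = [[-1, -1, 2, 1]]^T, v_2 = [[-3, 0, 0, -2]]^T. Check: (A + 3I) v_2 = [[0, 0, 0, 0]]^T = 0.

v_1 = [[-1, -1, 2, 1]]^T, v_2 = [[-3, 0, 0, -2]]^T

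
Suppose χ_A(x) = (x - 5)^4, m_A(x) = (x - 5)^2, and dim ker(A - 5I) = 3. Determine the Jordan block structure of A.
λ = 5: algebraic multiplicity 4 (exponent in χ_A), largest block size 2 (exponent in m_A), 3 blocks (geometric multiplicity). These force block sizes [2, 1, 1].

Jordan blocks: (5, 2), (5, 1), (5, 1)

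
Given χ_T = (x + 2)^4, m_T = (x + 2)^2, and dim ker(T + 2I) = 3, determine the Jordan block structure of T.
λ = -2: algebraic multiplicity 4 (exponent in χ_T), largest block size 2 (exponent in m_T), 3 blocks (geometric multiplicity). These force block sizes [2, 1, 1].

Jordan blocks: (-2, 2), (-2, 1), (-2, 1)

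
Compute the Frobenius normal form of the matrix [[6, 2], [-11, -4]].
R = [[0, 2], [1, 2]]

The invariant factors of A (the non-unit diagonal entries of the Smith normal form of xI - A over ℚ[x]) are x^2 - 2x - 2, each dividing the next. The characteristic polynomial is their product, x^2 - 2x - 2.

The rational canonical form is the block-diagonal matrix of companion matrices C(f_i):
R = [[0, 2], [1, 2]].

Note the characteristic polynomial does not split into linear factors over ℚ, so A has no Jordan form over ℚ; the rational canonical form exists over any field.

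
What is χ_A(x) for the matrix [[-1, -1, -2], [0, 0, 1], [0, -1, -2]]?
χ_A(x) = (x + 1)^3

xI - A = [[x + 1, 1, 2], [0, x, -1], [0, 1, x + 2]].

Expanding det(xI - A) along the first row:
det(xI - A) = + (x + 1)·det([[x, -1], [1, x + 2]]) - (1)·det([[0, -1], [0, x + 2]]) + (2)·det([[0, x], [0, 1]]).

Evaluating gives χ_A(x) = x^3 + 3x^2 + 3x + 1 = (x + 1)^3.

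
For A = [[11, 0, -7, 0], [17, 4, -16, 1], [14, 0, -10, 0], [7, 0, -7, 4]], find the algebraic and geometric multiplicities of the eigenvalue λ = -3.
algebraic multiplicity 1, geometric multiplicity 1

The characteristic polynomial is (x - 4)^3(x + 3), so the factor x + 3 appears with exponent 1: the algebraic multiplicity is 1.

rank(A + 3I) = 3, so the eigenspace has dimension 4 - 3 = 1: the geometric multiplicity is 1.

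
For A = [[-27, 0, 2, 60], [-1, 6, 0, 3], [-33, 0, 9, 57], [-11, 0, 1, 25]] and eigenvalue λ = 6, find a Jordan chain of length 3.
We seek v_1 ∈ ker((A - 6I)^3) \ ker((A - 6I)^2), then set v_{i+1} = (A - 6I) v_i.

One such chain is v_1 = [[0, 0, 1, 0]]^T, v_2 = [[2, 0, 3, 1]]^T, v_3 = [[0, 1, 0, 0]]^T. Check: (A - 6I) v_3 = [[0, 0, 0, 0]]^T = 0.

v_1 = [[0, 0, 1, 0]]^T, v_2 = [[2, 0, 3, 1]]^T, v_3 = [[0, 1, 0, 0]]^T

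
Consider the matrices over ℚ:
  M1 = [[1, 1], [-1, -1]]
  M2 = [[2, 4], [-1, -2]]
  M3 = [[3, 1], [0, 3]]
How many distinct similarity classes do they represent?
2 classes: {M1, M2}, {M3}

Characteristic polynomials: χ_{M1} = x^2, χ_{M2} = x^2, χ_{M3} = (x - 3)^2.

{M1, M2}: invariant factors x^2.

{M3}: invariant factors (x - 3)^2.

Matrices are similar if and only if their invariant-factor lists agree; the partition into similarity classes is {M1, M2}, {M3}.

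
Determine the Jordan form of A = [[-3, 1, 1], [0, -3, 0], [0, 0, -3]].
J = [[-3, 1, 0], [0, -3, 0], [0, 0, -3]]

The characteristic polynomial is det(xI - A) = (x + 3)^3, so the eigenvalues are -3 (algebraic multiplicity 3).

For λ = -3: rank(A + 3I) = 1, rank((A + 3I)^2) = 0. The eigenspace has dimension 3 - 1 = 2, so there are 2 Jordan blocks; the rank sequence gives block sizes [2, 1].

Assembling the blocks gives the Jordan form J above.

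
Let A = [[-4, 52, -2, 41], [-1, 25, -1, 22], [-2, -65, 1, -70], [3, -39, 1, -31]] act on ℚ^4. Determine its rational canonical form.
The invariant factors of A (the non-unit diagonal entries of the Smith normal form of xI - A over ℚ[x]) are (x + 1)^2(x + 3)(x + 4), each dividing the next. The characteristic polynomial is their product, (x + 1)^2(x + 3)(x + 4).

The rational canonical form is the block-diagonal matrix of companion matrices C(f_i):
R = [[0, 0, 0, -12], [1, 0, 0, -31], [0, 1, 0, -27], [0, 0, 1, -9]].

R = [[0, 0, 0, -12], [1, 0, 0, -31], [0, 1, 0, -27], [0, 0, 1, -9]]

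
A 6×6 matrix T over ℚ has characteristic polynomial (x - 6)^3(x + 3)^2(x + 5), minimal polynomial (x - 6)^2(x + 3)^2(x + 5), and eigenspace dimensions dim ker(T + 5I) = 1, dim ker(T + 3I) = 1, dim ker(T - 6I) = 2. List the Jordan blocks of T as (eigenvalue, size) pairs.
λ = -5: algebraic multiplicity 1 (exponent in χ_T), largest block size 1 (exponent in m_T), 1 block (geometric multiplicity). This forces block sizes [1].
λ = -3: algebraic multiplicity 2 (exponent in χ_T), largest block size 2 (exponent in m_T), 1 block (geometric multiplicity). This forces block sizes [2].
λ = 6: algebraic multiplicity 3 (exponent in χ_T), largest block size 2 (exponent in m_T), 2 blocks (geometric multiplicity). These force block sizes [2, 1].

Jordan blocks: (-5, 1), (-3, 2), (6, 2), (6, 1)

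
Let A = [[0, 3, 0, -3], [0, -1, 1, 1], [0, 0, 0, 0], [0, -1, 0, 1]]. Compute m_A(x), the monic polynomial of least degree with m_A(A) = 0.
m_A(x) = x^3

The characteristic polynomial factors as x^4. The minimal polynomial is ∏(x - λ)^{k_λ} where k_λ is the size of the largest Jordan block at λ.

For λ = 0: rank(A) = 2, and the largest Jordan block has size 3 (the smallest k with rank(A^k) = rank(A^(k+1))).

So m_A(x) = x^3.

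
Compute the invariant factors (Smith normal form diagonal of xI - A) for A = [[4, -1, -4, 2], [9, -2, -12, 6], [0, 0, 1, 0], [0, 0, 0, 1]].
The Jordan structure of A has elementary divisors (x - 1)^2, (x - 1), (x - 1). Arranging the block sizes at each eigenvalue in decreasing order and taking row products gives the invariant factors.

Invariant factors (smallest first, each dividing the next): x - 1, x - 1, (x - 1)^2.

Check: the last factor (x - 1)^2 is the minimal polynomial, and the product (x - 1)^4 is the characteristic polynomial.

x - 1, x - 1, (x - 1)^2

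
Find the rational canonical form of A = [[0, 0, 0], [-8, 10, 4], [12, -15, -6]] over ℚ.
R = [[0, 0, 0], [0, 0, 0], [0, 1, 4]]

The invariant factors of A (the non-unit diagonal entries of the Smith normal form of xI - A over ℚ[x]) are x, x(x - 4), each dividing the next. The characteristic polynomial is their product, x^2(x - 4).

The rational canonical form is the block-diagonal matrix of companion matrices C(f_i):
R = [[0, 0, 0], [0, 0, 0], [0, 1, 4]].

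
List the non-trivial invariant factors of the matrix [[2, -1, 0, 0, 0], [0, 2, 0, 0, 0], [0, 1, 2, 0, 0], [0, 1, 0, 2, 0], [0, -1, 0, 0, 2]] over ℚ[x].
x - 2, x - 2, x - 2, (x - 2)^2

The Jordan structure of A has elementary divisors (x - 2)^2, (x - 2), (x - 2), (x - 2). Arranging the block sizes at each eigenvalue in decreasing order and taking row products gives the invariant factors.

Invariant factors (smallest first, each dividing the next): x - 2, x - 2, x - 2, (x - 2)^2.

Check: the last factor (x - 2)^2 is the minimal polynomial, and the product (x - 2)^5 is the characteristic polynomial.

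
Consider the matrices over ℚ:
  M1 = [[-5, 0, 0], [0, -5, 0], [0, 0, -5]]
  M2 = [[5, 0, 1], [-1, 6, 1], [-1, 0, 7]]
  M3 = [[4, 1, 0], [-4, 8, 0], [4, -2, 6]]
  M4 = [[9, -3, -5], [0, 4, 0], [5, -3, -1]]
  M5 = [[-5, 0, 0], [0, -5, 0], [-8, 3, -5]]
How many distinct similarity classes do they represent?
Characteristic polynomials: χ_{M1} = (x + 5)^3, χ_{M2} = (x - 6)^3, χ_{M3} = (x - 6)^3, χ_{M4} = (x - 4)^3, χ_{M5} = (x + 5)^3.

{M1}: invariant factors x + 5, x + 5, x + 5.

{M2, M3}: invariant factors x - 6, (x - 6)^2.

{M4}: invariant factors x - 4, (x - 4)^2.

{M5}: invariant factors x + 5, (x + 5)^2.

Matrices are similar if and only if their invariant-factor lists agree; the partition into similarity classes is {M1}, {M2, M3}, {M4}, {M5}.

4 classes: {M1}, {M2, M3}, {M4}, {M5}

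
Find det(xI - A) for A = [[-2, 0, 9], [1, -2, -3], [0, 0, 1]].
χ_A(x) = (x - 1)(x + 2)^2

xI - A = [[x + 2, 0, -9], [-1, x + 2, 3], [0, 0, x - 1]].

Expanding det(xI - A) along the first row:
det(xI - A) = + (x + 2)·det([[x + 2, 3], [0, x - 1]]) - (0)·det([[-1, 3], [0, x - 1]]) + (-9)·det([[-1, x + 2], [0, 0]]).

Evaluating gives χ_A(x) = x^3 + 3x^2 - 4 = (x - 1)(x + 2)^2.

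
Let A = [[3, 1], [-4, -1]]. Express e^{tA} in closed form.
e^{tA} = [[(2*t + 1)*e^{t}, t*e^{t}], [-4*t*e^{t}, (1 - 2*t)*e^{t}]]

A has Jordan form J = [[1, 1], [0, 1]] with A = PJP^{-1}, so e^{tA} = P e^{tJ} P^{-1}.

For a Jordan block J_k(λ), e^{tJ_k(λ)} = e^{λt} · (I + tN + t^2 N^2/2! + ... + t^{k-1} N^{k-1}/(k-1)!) where N is the nilpotent superdiagonal part.

Assembling the blocks and conjugating back gives the entries of e^{tA} as shown above.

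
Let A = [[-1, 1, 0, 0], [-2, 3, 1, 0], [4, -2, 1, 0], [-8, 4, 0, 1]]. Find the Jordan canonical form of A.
The characteristic polynomial is det(xI - A) = (x - 1)^4, so the eigenvalues are 1 (algebraic multiplicity 4).

For λ = 1: rank(A - I) = 2, rank((A - I)^2) = 1, rank((A - I)^3) = 0. The eigenspace has dimension 4 - 2 = 2, so there are 2 Jordan blocks; the rank sequence gives block sizes [3, 1].

Assembling the blocks gives the Jordan form J above.

J = [[1, 1, 0, 0], [0, 1, 1, 0], [0, 0, 1, 0], [0, 0, 0, 1]]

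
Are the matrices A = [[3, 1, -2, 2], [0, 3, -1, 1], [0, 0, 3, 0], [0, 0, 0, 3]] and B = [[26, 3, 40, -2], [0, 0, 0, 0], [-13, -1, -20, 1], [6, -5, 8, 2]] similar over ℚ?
trace(A) = 12 but trace(B) = 8. The trace is a similarity invariant, so A and B are not similar.

No.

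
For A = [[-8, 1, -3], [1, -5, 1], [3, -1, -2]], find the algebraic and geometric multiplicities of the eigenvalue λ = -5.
algebraic multiplicity 3, geometric multiplicity 1

The characteristic polynomial is (x + 5)^3, so the factor x + 5 appears with exponent 3: the algebraic multiplicity is 3.

rank(A + 5I) = 2, so the eigenspace has dimension 3 - 2 = 1: the geometric multiplicity is 1.

Since 1 < 3, A is not diagonalizable.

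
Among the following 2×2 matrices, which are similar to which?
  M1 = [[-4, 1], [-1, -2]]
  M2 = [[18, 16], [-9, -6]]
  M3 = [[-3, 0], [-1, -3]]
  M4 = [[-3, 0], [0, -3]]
3 classes: {M1, M3}, {M2}, {M4}

Characteristic polynomials: χ_{M1} = (x + 3)^2, χ_{M2} = (x - 6)^2, χ_{M3} = (x + 3)^2, χ_{M4} = (x + 3)^2.

{M1, M3}: invariant factors (x + 3)^2.

{M2}: invariant factors (x - 6)^2.

{M4}: invariant factors x + 3, x + 3.

Matrices are similar if and only if their invariant-factor lists agree; the partition into similarity classes is {M1, M3}, {M2}, {M4}.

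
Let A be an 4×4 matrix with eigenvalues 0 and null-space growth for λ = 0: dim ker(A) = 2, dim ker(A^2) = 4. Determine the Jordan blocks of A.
λ = 0: successive nullity increments [2, 2] count blocks of size ≥ k; block sizes are [2, 2].

Jordan blocks: (0, 2), (0, 2)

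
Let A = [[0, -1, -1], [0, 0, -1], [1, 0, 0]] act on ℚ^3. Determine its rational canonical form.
The invariant factors of A (the non-unit diagonal entries of the Smith normal form of xI - A over ℚ[x]) are x^3 + x - 1, each dividing the next. The characteristic polynomial is their product, x^3 + x - 1.

The rational canonical form is the block-diagonal matrix of companion matrices C(f_i):
R = [[0, 0, 1], [1, 0, -1], [0, 1, 0]].

Note the characteristic polynomial does not split into linear factors over ℚ, so A has no Jordan form over ℚ; the rational canonical form exists over any field.

R = [[0, 0, 1], [1, 0, -1], [0, 1, 0]]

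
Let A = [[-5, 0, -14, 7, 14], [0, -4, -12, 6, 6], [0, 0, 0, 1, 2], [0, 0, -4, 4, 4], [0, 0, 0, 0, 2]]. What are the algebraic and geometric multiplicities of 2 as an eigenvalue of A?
The characteristic polynomial is (x - 2)^3(x + 4)(x + 5), so the factor x - 2 appears with exponent 3: the algebraic multiplicity is 3.

rank(A - 2I) = 3, so the eigenspace has dimension 5 - 3 = 2: the geometric multiplicity is 2.

Since 2 < 3, A is not diagonalizable.

algebraic multiplicity 3, geometric multiplicity 2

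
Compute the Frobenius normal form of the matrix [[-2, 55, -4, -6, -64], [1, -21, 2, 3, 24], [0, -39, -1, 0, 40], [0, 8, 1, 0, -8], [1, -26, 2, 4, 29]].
R = [[0, 0, 0, 0, 80], [1, 0, 0, 0, -16], [0, 1, 0, 0, 40], [0, 0, 1, 0, -8], [0, 0, 0, 1, 5]]

The invariant factors of A (the non-unit diagonal entries of the Smith normal form of xI - A over ℚ[x]) are (x - 5)(x^2 + 4)^2, each dividing the next. The characteristic polynomial is their product, (x - 5)(x^2 + 4)^2.

The rational canonical form is the block-diagonal matrix of companion matrices C(f_i):
R = [[0, 0, 0, 0, 80], [1, 0, 0, 0, -16], [0, 1, 0, 0, 40], [0, 0, 1, 0, -8], [0, 0, 0, 1, 5]].

Note the characteristic polynomial does not split into linear factors over ℚ, so A has no Jordan form over ℚ; the rational canonical form exists over any field.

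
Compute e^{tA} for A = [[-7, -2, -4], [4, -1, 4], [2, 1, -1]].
e^{tA} = [[(1 - 4*t)*e^{-3*t}, -2*t*e^{-3*t}, -4*t*e^{-3*t}], [4*t*e^{-3*t}, (2*t + 1)*e^{-3*t}, 4*t*e^{-3*t}], [2*t*e^{-3*t}, t*e^{-3*t}, (2*t + 1)*e^{-3*t}]]

A has Jordan form J = [[-3, 1, 0], [0, -3, 0], [0, 0, -3]] with A = PJP^{-1}, so e^{tA} = P e^{tJ} P^{-1}.

For a Jordan block J_k(λ), e^{tJ_k(λ)} = e^{λt} · (I + tN + t^2 N^2/2! + ... + t^{k-1} N^{k-1}/(k-1)!) where N is the nilpotent superdiagonal part.

Assembling the blocks and conjugating back gives the entries of e^{tA} as shown above.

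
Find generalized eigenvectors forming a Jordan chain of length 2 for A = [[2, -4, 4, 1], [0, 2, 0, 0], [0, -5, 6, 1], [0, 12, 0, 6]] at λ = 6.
We seek v_1 ∈ ker((A - 6I)^2) \ ker(A - 6I), then set v_{i+1} = (A - 6I) v_i.

One such chain is v_1 = [[0, 0, 0, 1]]^T, v_2 = [[1, 0, 1, 0]]^T. Check: (A - 6I) v_2 = [[0, 0, 0, 0]]^T = 0.

v_1 = [[0, 0, 0, 1]]^T, v_2 = [[1, 0, 1, 0]]^T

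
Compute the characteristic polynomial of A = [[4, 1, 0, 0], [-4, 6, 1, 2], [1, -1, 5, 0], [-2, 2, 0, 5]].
xI - A = [[x - 4, -1, 0, 0], [4, x - 6, -1, -2], [-1, 1, x - 5, 0], [2, -2, 0, x - 5]].

Expanding det(xI - A) along the first row:
det(xI - A) = + (x - 4)·det([[x - 6, -1, -2], [1, x - 5, 0], [-2, 0, x - 5]]) - (-1)·det([[4, -1, -2], [-1, x - 5, 0], [2, 0, x - 5]]) + (0)·det([[4, x - 6, -2], [-1, 1, 0], [2, -2, x - 5]]) - (0)·det([[4, x - 6, -1], [-1, 1, x - 5], [2, -2, 0]]).

Evaluating gives χ_A(x) = x^4 - 20x^3 + 150x^2 - 500x + 625 = (x - 5)^4.

χ_A(x) = (x - 5)^4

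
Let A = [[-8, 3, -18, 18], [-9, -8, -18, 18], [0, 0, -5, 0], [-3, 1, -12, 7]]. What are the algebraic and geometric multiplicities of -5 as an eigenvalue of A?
algebraic multiplicity 3, geometric multiplicity 2

The characteristic polynomial is (x - 1)(x + 5)^3, so the factor x + 5 appears with exponent 3: the algebraic multiplicity is 3.

rank(A + 5I) = 2, so the eigenspace has dimension 4 - 2 = 2: the geometric multiplicity is 2.

Since 2 < 3, A is not diagonalizable.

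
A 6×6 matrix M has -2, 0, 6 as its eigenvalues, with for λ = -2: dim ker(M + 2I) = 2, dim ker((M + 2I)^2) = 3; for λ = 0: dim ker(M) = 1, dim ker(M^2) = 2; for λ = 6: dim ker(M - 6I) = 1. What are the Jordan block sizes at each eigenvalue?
λ = -2: successive nullity increments [2, 1] count blocks of size ≥ k; block sizes are [2, 1].
λ = 0: successive nullity increments [1, 1] count blocks of size ≥ k; block sizes are [2].
λ = 6: successive nullity increments [1] count blocks of size ≥ k; block sizes are [1].

Jordan blocks: (-2, 2), (-2, 1), (0, 2), (6, 1)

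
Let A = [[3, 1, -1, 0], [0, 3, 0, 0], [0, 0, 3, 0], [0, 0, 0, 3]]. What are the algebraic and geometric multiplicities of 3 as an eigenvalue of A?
algebraic multiplicity 4, geometric multiplicity 3

The characteristic polynomial is (x - 3)^4, so the factor x - 3 appears with exponent 4: the algebraic multiplicity is 4.

rank(A - 3I) = 1, so the eigenspace has dimension 4 - 1 = 3: the geometric multiplicity is 3.

Since 3 < 4, A is not diagonalizable.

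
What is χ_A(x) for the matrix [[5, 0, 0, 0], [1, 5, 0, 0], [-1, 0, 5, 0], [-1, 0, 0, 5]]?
χ_A(x) = (x - 5)^4

xI - A = [[x - 5, 0, 0, 0], [-1, x - 5, 0, 0], [1, 0, x - 5, 0], [1, 0, 0, x - 5]].

Expanding det(xI - A) along the first row:
det(xI - A) = + (x - 5)·det([[x - 5, 0, 0], [0, x - 5, 0], [0, 0, x - 5]]) - (0)·det([[-1, 0, 0], [1, x - 5, 0], [1, 0, x - 5]]) + (0)·det([[-1, x - 5, 0], [1, 0, 0], [1, 0, x - 5]]) - (0)·det([[-1, x - 5, 0], [1, 0, x - 5], [1, 0, 0]]).

Evaluating gives χ_A(x) = x^4 - 20x^3 + 150x^2 - 500x + 625 = (x - 5)^4.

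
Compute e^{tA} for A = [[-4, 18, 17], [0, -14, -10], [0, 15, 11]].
e^{tA} = [[e^{-4*t}, 3*(t + e^{5*t} - 1)*e^{-4*t}, (2*t + 3*e^{5*t} - 3)*e^{-4*t}], [0, -2*e^{t} + 3*e^{-4*t}, -2*e^{t} + 2*e^{-4*t}], [0, 3*e^{t} - 3*e^{-4*t}, 3*e^{t} - 2*e^{-4*t}]]

A has Jordan form J = [[-4, 1, 0], [0, -4, 0], [0, 0, 1]] with A = PJP^{-1}, so e^{tA} = P e^{tJ} P^{-1}.

For a Jordan block J_k(λ), e^{tJ_k(λ)} = e^{λt} · (I + tN + t^2 N^2/2! + ... + t^{k-1} N^{k-1}/(k-1)!) where N is the nilpotent superdiagonal part.

Assembling the blocks and conjugating back gives the entries of e^{tA} as shown above.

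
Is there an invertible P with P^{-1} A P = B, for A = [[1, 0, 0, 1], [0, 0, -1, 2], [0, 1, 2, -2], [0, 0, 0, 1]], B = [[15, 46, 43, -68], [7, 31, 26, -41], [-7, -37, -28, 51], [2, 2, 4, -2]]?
trace(A) = 4 but trace(B) = 16. The trace is a similarity invariant, so A and B are not similar.

No.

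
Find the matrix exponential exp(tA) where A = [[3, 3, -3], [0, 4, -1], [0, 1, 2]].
e^{tA} = [[e^{3*t}, 3*t*e^{3*t}, -3*t*e^{3*t}], [0, (t + 1)*e^{3*t}, -t*e^{3*t}], [0, t*e^{3*t}, (1 - t)*e^{3*t}]]

A has Jordan form J = [[3, 1, 0], [0, 3, 0], [0, 0, 3]] with A = PJP^{-1}, so e^{tA} = P e^{tJ} P^{-1}.

For a Jordan block J_k(λ), e^{tJ_k(λ)} = e^{λt} · (I + tN + t^2 N^2/2! + ... + t^{k-1} N^{k-1}/(k-1)!) where N is the nilpotent superdiagonal part.

Assembling the blocks and conjugating back gives the entries of e^{tA} as shown above.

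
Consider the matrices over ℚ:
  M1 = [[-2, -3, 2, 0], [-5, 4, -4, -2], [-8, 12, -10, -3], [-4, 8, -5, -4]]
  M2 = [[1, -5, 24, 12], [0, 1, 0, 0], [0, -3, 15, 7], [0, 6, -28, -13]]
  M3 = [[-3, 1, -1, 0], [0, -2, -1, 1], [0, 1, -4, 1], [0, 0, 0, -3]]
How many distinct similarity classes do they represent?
Characteristic polynomials: χ_{M1} = (x + 3)^4, χ_{M2} = (x - 1)^4, χ_{M3} = (x + 3)^4.

{M1, M3}: invariant factors (x + 3)^2, (x + 3)^2.

{M2}: invariant factors (x - 1)^2, (x - 1)^2.

Matrices are similar if and only if their invariant-factor lists agree; the partition into similarity classes is {M1, M3}, {M2}.

2 classes: {M1, M3}, {M2}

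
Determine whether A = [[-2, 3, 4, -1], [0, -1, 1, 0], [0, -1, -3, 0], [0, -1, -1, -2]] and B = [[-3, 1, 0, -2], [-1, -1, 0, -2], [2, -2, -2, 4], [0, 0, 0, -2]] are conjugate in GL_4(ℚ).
Both have characteristic polynomial (x + 2)^4 and minimal polynomial (x + 2)^2. But rank(A + 2I) = 2 for A while rank(B + 2I) = 1 for B, so the number of Jordan blocks at λ = -2 differs. A and B are not similar.

No.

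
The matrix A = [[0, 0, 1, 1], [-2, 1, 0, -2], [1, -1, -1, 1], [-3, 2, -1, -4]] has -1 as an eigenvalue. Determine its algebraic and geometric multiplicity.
The characteristic polynomial is (x + 1)^4, so the factor x + 1 appears with exponent 4: the algebraic multiplicity is 4.

rank(A + I) = 2, so the eigenspace has dimension 4 - 2 = 2: the geometric multiplicity is 2.

Since 2 < 4, A is not diagonalizable.

algebraic multiplicity 4, geometric multiplicity 2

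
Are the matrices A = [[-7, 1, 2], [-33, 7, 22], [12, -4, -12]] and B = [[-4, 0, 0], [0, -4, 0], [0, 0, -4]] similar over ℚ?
No.

Both have characteristic polynomial (x + 4)^3, but the minimal polynomial of A is (x + 4)^2 while the minimal polynomial of B is x + 4. The minimal polynomial is a similarity invariant, so A and B are not similar.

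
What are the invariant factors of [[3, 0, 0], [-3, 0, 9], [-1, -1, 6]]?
The Jordan structure of A has elementary divisors (x - 3)^2, (x - 3). Arranging the block sizes at each eigenvalue in decreasing order and taking row products gives the invariant factors.

Invariant factors (smallest first, each dividing the next): x - 3, (x - 3)^2.

Check: the last factor (x - 3)^2 is the minimal polynomial, and the product (x - 3)^3 is the characteristic polynomial.

x - 3, (x - 3)^2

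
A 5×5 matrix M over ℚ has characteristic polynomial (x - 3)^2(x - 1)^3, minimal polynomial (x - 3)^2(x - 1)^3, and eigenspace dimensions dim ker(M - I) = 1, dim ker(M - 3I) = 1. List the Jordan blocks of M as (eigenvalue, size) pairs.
λ = 1: algebraic multiplicity 3 (exponent in χ_M), largest block size 3 (exponent in m_M), 1 block (geometric multiplicity). This forces block sizes [3].
λ = 3: algebraic multiplicity 2 (exponent in χ_M), largest block size 2 (exponent in m_M), 1 block (geometric multiplicity). This forces block sizes [2].

Jordan blocks: (1, 3), (3, 2)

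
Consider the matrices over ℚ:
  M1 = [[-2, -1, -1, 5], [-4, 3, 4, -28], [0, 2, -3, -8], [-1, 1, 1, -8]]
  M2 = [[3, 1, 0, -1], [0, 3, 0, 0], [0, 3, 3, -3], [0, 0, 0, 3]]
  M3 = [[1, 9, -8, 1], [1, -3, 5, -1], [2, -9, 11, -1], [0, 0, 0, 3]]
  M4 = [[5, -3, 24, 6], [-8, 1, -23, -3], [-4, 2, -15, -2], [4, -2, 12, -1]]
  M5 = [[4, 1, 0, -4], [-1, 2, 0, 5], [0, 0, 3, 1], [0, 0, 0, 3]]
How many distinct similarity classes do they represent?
4 classes: {M1}, {M2}, {M3, M5}, {M4}

Characteristic polynomials: χ_{M1} = (x + 1)(x + 3)^3, χ_{M2} = (x - 3)^4, χ_{M3} = (x - 3)^4, χ_{M4} = (x + 1)(x + 3)^3, χ_{M5} = (x - 3)^4.

{M1}: invariant factors x + 3, (x + 1)(x + 3)^2.

{M2}: invariant factors x - 3, x - 3, (x - 3)^2.

{M3, M5}: invariant factors x - 3, (x - 3)^3.

{M4}: invariant factors (x + 1)(x + 3)^3.

Matrices are similar if and only if their invariant-factor lists agree; the partition into similarity classes is {M1}, {M2}, {M3, M5}, {M4}.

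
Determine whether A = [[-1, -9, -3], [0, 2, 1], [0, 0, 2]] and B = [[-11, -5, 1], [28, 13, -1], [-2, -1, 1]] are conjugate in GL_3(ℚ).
Two matrices over a field are similar if and only if they have the same invariant factors.

Both A and B have characteristic polynomial (x - 2)^2(x + 1) and minimal polynomial (x - 2)^2(x + 1). Computing further, both have invariant factors (x - 2)^2(x + 1). Hence A and B are similar.

Yes.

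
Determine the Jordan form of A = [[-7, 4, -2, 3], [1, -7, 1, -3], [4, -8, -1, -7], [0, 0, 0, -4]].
The characteristic polynomial is det(xI - A) = (x + 4)(x + 5)^3, so the eigenvalues are -5 (algebraic multiplicity 3), -4 (algebraic multiplicity 1).

For λ = -5: rank(A + 5I) = 2, rank((A + 5I)^2) = 1. The eigenspace has dimension 4 - 2 = 2, so there are 2 Jordan blocks; the rank sequence gives block sizes [2, 1].

For λ = -4: algebraic multiplicity 1 gives one 1×1 block.

Assembling the blocks gives the Jordan form J above.

J = [[-5, 1, 0, 0], [0, -5, 0, 0], [0, 0, -5, 0], [0, 0, 0, -4]]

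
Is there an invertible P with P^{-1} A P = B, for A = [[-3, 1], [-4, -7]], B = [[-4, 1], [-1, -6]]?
Two matrices over a field are similar if and only if they have the same invariant factors.

Both A and B have characteristic polynomial (x + 5)^2 and minimal polynomial (x + 5)^2. Computing further, both have invariant factors (x + 5)^2. Hence A and B are similar.

Yes.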